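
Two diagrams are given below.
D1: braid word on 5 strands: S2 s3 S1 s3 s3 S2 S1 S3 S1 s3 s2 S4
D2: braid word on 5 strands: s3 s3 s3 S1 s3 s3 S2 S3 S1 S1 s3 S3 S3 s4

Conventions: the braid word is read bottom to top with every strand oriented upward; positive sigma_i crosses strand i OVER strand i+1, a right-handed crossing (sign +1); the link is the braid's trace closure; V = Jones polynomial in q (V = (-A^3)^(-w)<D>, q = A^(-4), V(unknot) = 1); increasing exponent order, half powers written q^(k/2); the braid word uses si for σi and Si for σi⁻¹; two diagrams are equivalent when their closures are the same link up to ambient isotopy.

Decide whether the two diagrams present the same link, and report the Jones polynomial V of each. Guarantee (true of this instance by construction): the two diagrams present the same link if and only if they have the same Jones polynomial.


equivalent: yes
D1 (bracket -A^-18 + A^-14 - A^-10 + 3A^-6 - A^-2 + A^2 - A^6; 12 crossings at w = -2): V = -q^-3 + q^-2 - q^-1 + 3 - q + q^2 - q^3
V(D2) = -q^-3 + q^-2 - q^-1 + 3 - q + q^2 - q^3  (w 0, c 14, <D> = -A^-12 + A^-8 - A^-4 + 3 - A^4 + A^8 - A^12)
key observation: one V(q) for all 2 diagrams — one class (guaranteed)


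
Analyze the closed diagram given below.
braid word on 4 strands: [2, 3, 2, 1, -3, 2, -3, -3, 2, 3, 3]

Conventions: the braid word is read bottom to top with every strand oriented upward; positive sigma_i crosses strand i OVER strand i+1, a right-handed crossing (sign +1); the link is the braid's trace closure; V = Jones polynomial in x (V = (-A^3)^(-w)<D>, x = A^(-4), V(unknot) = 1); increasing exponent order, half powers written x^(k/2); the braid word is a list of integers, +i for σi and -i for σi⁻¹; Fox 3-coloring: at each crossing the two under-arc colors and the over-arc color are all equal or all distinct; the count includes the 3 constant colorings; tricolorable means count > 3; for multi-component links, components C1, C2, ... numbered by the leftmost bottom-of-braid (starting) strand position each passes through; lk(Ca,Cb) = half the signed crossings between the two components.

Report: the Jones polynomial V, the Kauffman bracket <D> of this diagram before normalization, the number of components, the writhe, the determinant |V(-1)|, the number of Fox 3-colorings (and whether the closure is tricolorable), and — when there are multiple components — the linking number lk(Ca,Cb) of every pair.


V(x) = 2x - 2x^2 + 3x^3 - 3x^4 + 2x^5 - 2x^6 + x^7
bracket: -A^-13 + 2A^-9 - 2A^-5 + 3A^-1 - 3A^3 + 2A^7 - 2A^11, w = +5
1 component, writhe +5, over 11 crossings
det 15, colorings 9 of 3^11 — tricolorable
observation: w = +5 shifts under R1 moves; the (-A^3)^(-5) factor cancels that in V


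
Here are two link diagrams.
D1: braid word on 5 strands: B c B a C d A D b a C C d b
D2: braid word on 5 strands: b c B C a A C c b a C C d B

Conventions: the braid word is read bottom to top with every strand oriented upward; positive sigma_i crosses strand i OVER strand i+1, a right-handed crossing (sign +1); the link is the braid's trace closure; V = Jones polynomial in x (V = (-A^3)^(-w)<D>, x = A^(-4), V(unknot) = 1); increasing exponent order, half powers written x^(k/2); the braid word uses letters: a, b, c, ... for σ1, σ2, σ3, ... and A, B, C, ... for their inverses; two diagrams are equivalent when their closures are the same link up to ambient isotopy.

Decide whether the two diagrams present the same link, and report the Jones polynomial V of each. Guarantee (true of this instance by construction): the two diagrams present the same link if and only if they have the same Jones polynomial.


equivalent: yes
V(D1) = 1  (w 0, c 14, <D> = 1)
V(D2) = 1  (w 0, c 14, <D> = 1)
why: all 2 diagrams share one V(x), hence one class


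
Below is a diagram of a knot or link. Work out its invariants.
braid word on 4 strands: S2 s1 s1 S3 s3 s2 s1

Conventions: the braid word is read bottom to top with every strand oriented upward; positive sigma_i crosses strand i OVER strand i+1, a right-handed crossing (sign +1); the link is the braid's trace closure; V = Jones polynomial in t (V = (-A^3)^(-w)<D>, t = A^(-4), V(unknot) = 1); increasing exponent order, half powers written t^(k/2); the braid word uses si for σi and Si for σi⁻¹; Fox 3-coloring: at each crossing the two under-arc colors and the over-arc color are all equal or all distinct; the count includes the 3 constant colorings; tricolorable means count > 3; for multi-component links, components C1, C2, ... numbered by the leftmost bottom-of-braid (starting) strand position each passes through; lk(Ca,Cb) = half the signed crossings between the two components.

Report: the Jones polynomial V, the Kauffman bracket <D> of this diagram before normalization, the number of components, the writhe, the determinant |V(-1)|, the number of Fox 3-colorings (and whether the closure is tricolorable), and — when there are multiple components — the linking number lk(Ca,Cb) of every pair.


V(t) = 1 + t + t^2 + t^3
bracket: -A^-3 - A - A^5 - A^9, w = +3
3 components, writhe +3, over 7 crossings
lk(C1,C2) = +1
linking number lk(C1,C3) = 0
lk(C2,C3): 0
det 0, colorings 9 of 3^8 — tricolorable
observation: the 3 component pairs carry total linking +1


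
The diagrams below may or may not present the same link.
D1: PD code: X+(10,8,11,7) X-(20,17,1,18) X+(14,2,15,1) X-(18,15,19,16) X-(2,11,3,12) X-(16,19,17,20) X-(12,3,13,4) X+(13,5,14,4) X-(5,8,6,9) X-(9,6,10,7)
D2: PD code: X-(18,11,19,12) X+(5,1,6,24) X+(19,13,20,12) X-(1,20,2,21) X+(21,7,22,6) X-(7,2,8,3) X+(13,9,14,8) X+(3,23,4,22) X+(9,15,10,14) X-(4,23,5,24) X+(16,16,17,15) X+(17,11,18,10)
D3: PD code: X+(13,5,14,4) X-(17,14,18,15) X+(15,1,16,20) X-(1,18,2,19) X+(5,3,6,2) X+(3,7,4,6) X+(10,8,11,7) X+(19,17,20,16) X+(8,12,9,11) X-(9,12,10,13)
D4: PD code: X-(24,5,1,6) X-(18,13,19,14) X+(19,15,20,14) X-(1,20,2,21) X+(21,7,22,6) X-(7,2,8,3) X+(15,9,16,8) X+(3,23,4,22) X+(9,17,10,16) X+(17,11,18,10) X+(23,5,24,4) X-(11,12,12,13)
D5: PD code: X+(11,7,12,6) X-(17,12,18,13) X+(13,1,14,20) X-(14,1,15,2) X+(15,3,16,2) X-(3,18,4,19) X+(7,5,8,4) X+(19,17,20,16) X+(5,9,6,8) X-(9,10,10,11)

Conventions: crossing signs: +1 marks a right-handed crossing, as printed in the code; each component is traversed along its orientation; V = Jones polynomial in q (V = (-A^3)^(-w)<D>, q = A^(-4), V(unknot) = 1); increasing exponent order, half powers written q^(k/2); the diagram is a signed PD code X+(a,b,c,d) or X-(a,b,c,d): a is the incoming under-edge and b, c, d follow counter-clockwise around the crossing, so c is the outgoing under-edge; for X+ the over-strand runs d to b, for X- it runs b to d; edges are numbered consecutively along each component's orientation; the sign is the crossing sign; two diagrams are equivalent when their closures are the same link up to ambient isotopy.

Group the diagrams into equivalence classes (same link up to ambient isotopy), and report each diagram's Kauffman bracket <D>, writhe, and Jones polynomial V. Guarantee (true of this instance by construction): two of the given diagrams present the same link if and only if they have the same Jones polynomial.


equivalence classes: {D1} | {D2, D3, D4, D5}
D1 (bracket A^-8 + 1 - A^4; 10 crossings at w = -4): V = -q^-4 + q^-3 + q^-1
V(D2) = q^-1 - 1 + 2q - 3q^2 + 3q^3 - 2q^4 + 2q^5 - q^6  (w +4, c 12, <D> = -A^-12 + 2A^-8 - 2A^-4 + 3 - 3A^4 + 2A^8 - A^12 + A^16)
V(D3) = q^-1 - 1 + 2q - 3q^2 + 3q^3 - 2q^4 + 2q^5 - q^6  (w +4, c 10, <D> = -A^-12 + 2A^-8 - 2A^-4 + 3 - 3A^4 + 2A^8 - A^12 + A^16)
V(D4) = q^-1 - 1 + 2q - 3q^2 + 3q^3 - 2q^4 + 2q^5 - q^6  [12 crossings, <D> = -A^-18 + 2A^-14 - 2A^-10 + 3A^-6 - 3A^-2 + 2A^2 - A^6 + A^10, w = +2]
V(D5) = q^-1 - 1 + 2q - 3q^2 + 3q^3 - 2q^4 + 2q^5 - q^6  [10 crossings, <D> = -A^-18 + 2A^-14 - 2A^-10 + 3A^-6 - 3A^-2 + 2A^2 - A^6 + A^10, w = +2]
observation: V(q) takes 2 values over 5 diagrams, fixing the grouping


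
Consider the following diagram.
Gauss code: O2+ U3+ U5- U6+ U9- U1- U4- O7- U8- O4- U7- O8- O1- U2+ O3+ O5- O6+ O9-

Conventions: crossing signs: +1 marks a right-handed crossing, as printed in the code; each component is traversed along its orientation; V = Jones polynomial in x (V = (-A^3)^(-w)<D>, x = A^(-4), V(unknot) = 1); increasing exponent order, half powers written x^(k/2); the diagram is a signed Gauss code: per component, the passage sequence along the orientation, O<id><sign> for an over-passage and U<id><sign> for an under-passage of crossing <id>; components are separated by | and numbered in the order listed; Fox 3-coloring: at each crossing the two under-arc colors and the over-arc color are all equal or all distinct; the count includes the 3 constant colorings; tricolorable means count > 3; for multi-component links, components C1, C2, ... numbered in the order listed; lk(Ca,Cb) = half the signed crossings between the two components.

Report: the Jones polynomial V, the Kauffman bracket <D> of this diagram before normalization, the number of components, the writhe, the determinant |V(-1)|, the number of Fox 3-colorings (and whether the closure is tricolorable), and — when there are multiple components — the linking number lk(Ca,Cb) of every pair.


V = -x^-4 + x^-3 + x^-1
<D> = -A^-5 - A^3 + A^7 (w = -3)
1 component over 9 crossings, w = -3
9 Fox colorings among 3^9, |V(-1)| = 3: tricolorable
why: |V(-1)| = 3: so tricolorable, since 3 divides 3


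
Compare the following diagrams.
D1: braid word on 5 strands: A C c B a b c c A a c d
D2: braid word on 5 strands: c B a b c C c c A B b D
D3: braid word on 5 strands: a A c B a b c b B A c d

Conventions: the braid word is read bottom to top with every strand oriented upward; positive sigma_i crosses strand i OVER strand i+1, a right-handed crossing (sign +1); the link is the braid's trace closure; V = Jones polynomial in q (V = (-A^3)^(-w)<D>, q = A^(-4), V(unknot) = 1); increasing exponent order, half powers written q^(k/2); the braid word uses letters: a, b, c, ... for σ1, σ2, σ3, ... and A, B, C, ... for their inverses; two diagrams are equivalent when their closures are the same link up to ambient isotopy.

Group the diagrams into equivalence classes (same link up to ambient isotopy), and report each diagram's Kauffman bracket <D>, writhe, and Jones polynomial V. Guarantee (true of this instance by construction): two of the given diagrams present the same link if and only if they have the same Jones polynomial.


classes: {D1, D2, D3}
V(D1) = q + q^3 - q^4  [12 crossings, <D> = -A^-4 + 1 + A^8, w = +4]
V(D2) = q + q^3 - q^4  (w +2, c 12, <D> = -A^-10 + A^-6 + A^2)
V(D3) = q + q^3 - q^4  (w +4, c 12, <D> = -A^-4 + 1 + A^8)
insight: all 3 diagrams share one V(q), hence one class


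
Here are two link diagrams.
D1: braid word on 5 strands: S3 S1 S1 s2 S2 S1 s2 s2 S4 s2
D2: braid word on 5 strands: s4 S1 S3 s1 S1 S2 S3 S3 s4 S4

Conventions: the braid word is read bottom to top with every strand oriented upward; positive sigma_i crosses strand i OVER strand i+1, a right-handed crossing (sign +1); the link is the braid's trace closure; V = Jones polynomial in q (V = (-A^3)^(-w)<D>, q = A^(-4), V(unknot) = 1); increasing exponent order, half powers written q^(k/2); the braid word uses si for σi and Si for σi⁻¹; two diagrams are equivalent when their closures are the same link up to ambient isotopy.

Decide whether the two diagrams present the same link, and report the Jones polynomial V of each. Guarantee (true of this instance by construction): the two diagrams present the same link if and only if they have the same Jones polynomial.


same link: no
V(D1) = -q^-3 + q^-2 - q^-1 + 3 - q + q^2 - q^3  [10 crossings, <D> = -A^-18 + A^-14 - A^-10 + 3A^-6 - A^-2 + A^2 - A^6, w = -2]
V(D2) = -q^-4 + q^-3 + q^-1  (w -4, c 10, <D> = A^-8 + 1 - A^4)
note: V(q) takes 2 values over 2 diagrams, fixing the grouping


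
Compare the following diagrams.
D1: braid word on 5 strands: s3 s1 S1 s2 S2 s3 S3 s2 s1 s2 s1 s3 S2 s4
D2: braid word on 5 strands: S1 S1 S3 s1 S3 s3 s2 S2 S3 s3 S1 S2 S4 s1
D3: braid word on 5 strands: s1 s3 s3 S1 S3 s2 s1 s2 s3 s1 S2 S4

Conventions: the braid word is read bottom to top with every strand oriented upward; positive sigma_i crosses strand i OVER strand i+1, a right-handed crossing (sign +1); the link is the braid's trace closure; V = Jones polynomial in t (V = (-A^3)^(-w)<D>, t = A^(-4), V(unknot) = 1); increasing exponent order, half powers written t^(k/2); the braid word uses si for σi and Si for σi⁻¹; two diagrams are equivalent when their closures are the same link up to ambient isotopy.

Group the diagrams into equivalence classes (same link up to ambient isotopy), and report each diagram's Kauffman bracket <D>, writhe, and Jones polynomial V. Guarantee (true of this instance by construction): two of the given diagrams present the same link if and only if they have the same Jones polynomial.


equivalence classes: {D1, D3} | {D2}
D1 (bracket -A^-6 + A^-2 - A^2 + 2A^6 - A^10 + A^14; 14 crossings at w = +6): V = t - t^2 + 2t^3 - t^4 + t^5 - t^6
V(D2) = 1  (w -4, c 14, <D> = A^-12)
D3 (bracket -A^-12 + A^-8 - A^-4 + 2 - A^4 + A^8; 12 crossings at w = +4): V = t - t^2 + 2t^3 - t^4 + t^5 - t^6
key observation: comparing 3 Jones polynomials yields 2 groups


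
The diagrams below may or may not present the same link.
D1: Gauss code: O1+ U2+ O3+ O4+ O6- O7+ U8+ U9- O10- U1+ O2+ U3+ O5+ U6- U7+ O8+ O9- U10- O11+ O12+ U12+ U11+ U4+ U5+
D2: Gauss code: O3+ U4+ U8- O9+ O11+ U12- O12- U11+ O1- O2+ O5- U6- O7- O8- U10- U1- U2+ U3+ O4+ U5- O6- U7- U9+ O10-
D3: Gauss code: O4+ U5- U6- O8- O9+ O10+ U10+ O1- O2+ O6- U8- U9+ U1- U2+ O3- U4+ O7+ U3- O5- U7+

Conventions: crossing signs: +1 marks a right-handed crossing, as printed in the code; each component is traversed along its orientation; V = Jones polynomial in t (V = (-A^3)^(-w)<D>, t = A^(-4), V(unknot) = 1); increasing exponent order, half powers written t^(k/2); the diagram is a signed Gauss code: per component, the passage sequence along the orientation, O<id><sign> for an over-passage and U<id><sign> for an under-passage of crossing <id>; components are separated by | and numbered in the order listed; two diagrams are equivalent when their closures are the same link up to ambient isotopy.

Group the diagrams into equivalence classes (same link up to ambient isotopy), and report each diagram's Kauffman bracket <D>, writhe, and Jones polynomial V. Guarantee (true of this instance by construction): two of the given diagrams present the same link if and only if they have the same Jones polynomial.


classes: {D1} | {D2} | {D3}
V(D1) = t + t^3 - t^4  [12 crossings, <D> = -A^2 + A^6 + A^14, w = +6]
V(D2) = -t^-4 + t^-3 + t^-1  [12 crossings, <D> = A^-2 + A^6 - A^10, w = -2]
V(D3) = t^-2 - t^-1 + 1 - t + t^2  [10 crossings, <D> = A^-8 - A^-4 + 1 - A^4 + A^8, w = 0]
note: 3 classes among 3 diagrams; unequal V(t) rules out equality


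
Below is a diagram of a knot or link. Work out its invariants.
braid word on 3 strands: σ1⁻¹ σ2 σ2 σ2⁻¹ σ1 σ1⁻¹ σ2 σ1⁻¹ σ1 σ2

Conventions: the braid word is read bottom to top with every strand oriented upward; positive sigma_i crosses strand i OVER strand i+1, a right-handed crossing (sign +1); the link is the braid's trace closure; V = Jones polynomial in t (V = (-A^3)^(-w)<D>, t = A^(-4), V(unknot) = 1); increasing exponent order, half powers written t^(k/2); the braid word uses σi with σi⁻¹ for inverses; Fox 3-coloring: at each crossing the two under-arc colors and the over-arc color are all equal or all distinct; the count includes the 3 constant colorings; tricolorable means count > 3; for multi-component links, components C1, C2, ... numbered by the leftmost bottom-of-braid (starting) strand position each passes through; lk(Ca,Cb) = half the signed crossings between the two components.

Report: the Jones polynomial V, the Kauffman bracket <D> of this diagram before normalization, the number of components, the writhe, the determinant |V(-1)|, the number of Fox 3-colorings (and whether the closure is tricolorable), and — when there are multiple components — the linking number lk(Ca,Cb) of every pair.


V(t) = t + t^3 - t^4
bracket: -A^-10 + A^-6 + A^2, w = +2
1 component, writhe +2, over 10 crossings
det 3, colorings 9 of 3^10 — tricolorable
observation: inverse pairs cancel, leaving σ1⁻¹ σ2 σ2 σ2


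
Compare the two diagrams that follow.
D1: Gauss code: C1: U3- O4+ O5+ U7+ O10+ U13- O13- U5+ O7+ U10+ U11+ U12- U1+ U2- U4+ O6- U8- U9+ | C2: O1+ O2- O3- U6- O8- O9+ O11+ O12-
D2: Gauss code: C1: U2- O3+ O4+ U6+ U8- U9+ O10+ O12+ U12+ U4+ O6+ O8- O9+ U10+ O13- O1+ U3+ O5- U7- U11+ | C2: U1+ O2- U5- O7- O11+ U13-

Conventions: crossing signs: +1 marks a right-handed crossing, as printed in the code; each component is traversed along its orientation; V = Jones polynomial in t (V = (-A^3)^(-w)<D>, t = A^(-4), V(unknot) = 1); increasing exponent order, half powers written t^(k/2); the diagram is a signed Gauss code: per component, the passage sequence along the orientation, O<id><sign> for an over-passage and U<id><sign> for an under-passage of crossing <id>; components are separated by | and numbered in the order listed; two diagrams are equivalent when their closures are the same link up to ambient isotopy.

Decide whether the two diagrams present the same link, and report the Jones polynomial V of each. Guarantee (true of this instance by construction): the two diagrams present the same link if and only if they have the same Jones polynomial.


equivalent: yes
V(D1) = -t^(-3/2) - 2t^(1/2) + t^(3/2) - t^(5/2) + t^(7/2)  (w +1, c 13, <D> = -A^-11 + A^-7 - A^-3 + 2A + A^9)
D2 (bracket -A^-5 + A^-1 - A^3 + 2A^7 + A^15; 13 crossings at w = +3): V = -t^(-3/2) - 2t^(1/2) + t^(3/2) - t^(5/2) + t^(7/2)
why: all 2 diagrams share one V(t), hence one class


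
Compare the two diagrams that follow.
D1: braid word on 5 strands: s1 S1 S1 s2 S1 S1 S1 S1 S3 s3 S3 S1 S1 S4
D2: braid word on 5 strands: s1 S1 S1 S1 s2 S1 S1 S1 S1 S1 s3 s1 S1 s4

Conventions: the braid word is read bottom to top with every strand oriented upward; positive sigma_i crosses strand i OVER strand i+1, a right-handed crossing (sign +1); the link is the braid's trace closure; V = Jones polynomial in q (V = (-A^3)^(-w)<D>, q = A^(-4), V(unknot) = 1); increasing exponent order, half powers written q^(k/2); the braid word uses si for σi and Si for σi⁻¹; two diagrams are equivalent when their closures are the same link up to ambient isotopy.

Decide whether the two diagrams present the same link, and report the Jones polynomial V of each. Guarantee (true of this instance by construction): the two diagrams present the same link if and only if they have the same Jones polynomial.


same link: yes
V(D1) = -q^-10 + q^-9 - q^-8 + q^-7 - q^-6 + q^-5 + q^-3  [14 crossings, <D> = A^-12 + A^-4 - 1 + A^4 - A^8 + A^12 - A^16, w = -8]
V(D2) = -q^-10 + q^-9 - q^-8 + q^-7 - q^-6 + q^-5 + q^-3  (w -4, c 14, <D> = 1 + A^8 - A^12 + A^16 - A^20 + A^24 - A^28)
note: all 2 diagrams share one V(q), hence one class


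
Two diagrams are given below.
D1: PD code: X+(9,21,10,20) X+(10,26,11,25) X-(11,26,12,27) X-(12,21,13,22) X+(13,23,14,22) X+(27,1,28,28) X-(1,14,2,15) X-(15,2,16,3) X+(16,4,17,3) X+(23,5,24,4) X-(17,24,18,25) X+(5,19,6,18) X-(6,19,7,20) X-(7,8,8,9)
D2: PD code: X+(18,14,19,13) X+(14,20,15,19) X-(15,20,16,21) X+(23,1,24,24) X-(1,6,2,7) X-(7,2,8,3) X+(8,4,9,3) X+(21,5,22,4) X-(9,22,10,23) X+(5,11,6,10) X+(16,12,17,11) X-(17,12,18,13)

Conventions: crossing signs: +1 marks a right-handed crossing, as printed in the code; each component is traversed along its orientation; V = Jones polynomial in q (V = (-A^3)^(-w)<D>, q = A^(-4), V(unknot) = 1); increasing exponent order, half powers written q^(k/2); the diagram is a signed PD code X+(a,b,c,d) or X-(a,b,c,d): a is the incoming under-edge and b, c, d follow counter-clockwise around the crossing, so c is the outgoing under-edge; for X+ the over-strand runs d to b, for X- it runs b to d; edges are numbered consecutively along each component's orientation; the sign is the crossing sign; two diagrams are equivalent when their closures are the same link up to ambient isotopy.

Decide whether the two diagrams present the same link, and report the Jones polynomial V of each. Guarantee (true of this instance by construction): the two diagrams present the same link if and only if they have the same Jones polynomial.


same link: yes
V(D1) = q^-2 - q^-1 + 1 - q + q^2  [14 crossings, <D> = A^-8 - A^-4 + 1 - A^4 + A^8, w = 0]
V(D2) = q^-2 - q^-1 + 1 - q + q^2  [12 crossings, <D> = A^-2 - A^2 + A^6 - A^10 + A^14, w = +2]
insight: Reidemeister moves carry D1 (14 crossings) to D2 (12)


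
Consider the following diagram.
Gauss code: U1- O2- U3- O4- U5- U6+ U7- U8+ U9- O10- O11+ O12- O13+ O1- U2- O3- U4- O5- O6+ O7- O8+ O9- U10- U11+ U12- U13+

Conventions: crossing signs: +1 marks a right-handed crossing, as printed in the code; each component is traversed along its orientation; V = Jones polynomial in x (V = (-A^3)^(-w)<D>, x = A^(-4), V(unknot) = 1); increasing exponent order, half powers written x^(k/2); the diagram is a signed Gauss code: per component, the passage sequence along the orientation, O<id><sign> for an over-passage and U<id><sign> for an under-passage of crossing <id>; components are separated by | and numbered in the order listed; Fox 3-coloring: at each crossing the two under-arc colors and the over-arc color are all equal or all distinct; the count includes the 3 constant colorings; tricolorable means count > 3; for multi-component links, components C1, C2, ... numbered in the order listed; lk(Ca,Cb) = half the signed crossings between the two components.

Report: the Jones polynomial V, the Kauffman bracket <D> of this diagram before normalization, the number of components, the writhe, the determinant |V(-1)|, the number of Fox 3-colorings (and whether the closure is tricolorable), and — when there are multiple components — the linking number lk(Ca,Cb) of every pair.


V = -x^-7 + x^-6 - x^-5 + x^-4 + x^-2
<D> = -A^-7 - A + A^5 - A^9 + A^13 (w = -5)
1 component over 13 crossings, w = -5
3 Fox colorings among 3^13, |V(-1)| = 5: not tricolorable
why: V spans 5 powers of x: at least 5 crossings in any diagram


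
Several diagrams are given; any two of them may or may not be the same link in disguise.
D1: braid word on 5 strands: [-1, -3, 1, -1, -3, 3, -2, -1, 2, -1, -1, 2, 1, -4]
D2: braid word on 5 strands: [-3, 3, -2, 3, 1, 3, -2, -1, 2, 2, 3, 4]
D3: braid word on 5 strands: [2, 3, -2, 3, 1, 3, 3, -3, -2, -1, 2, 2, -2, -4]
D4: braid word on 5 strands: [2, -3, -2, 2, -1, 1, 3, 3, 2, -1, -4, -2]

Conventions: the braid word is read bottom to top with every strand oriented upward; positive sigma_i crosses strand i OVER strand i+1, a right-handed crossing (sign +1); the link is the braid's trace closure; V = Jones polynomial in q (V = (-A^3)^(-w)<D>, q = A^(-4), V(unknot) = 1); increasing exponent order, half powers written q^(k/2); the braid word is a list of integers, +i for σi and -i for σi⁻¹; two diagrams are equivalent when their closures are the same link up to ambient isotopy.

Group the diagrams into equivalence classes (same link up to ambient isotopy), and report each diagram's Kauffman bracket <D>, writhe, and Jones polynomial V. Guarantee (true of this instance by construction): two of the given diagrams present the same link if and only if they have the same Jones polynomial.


equivalence classes: {D1} | {D2, D3} | {D4}
D1 (bracket A^-8 + 1 - A^4; 14 crossings at w = -4): V = -q^-4 + q^-3 + q^-1
V(D2) = q - q^2 + 2q^3 - q^4 + q^5 - q^6  (w +4, c 12, <D> = -A^-12 + A^-8 - A^-4 + 2 - A^4 + A^8)
V(D3) = q - q^2 + 2q^3 - q^4 + q^5 - q^6  (w +2, c 14, <D> = -A^-18 + A^-14 - A^-10 + 2A^-6 - A^-2 + A^2)
D4 (bracket 1; 12 crossings at w = 0): V = 1
observation: V(q) takes 3 values over 4 diagrams, fixing the grouping


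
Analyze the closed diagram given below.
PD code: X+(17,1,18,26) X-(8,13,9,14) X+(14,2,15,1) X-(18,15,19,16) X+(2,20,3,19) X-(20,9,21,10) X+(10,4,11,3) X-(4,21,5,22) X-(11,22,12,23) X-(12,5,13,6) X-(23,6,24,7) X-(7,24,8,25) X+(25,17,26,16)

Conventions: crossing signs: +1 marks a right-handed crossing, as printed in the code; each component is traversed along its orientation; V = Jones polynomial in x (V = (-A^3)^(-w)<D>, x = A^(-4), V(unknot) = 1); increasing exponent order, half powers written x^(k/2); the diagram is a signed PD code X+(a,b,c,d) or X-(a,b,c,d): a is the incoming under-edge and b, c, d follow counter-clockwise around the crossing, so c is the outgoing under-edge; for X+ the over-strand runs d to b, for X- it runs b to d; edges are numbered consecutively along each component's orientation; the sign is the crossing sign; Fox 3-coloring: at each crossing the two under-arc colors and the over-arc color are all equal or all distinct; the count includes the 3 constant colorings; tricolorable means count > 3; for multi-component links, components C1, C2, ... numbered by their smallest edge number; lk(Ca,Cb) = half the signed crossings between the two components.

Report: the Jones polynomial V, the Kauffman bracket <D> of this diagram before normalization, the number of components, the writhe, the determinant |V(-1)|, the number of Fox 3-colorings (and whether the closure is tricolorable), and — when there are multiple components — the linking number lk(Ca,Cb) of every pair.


Jones polynomial: V(x) = x^-7 - 3x^-6 + 5x^-5 - 6x^-4 + 7x^-3 - 7x^-2 + 5x^-1 - 3 + 2x
<D> = -2A^-13 + 3A^-9 - 5A^-5 + 7A^-1 - 7A^3 + 6A^7 - 5A^11 + 3A^15 - A^19; writhe -3
components 1, writhe -3 (13 crossings)
3-colorings: 9 of 3^13, det 39 — tricolorable
note: det 39 = |V(-1)|; divisible by 3, so tricolorable


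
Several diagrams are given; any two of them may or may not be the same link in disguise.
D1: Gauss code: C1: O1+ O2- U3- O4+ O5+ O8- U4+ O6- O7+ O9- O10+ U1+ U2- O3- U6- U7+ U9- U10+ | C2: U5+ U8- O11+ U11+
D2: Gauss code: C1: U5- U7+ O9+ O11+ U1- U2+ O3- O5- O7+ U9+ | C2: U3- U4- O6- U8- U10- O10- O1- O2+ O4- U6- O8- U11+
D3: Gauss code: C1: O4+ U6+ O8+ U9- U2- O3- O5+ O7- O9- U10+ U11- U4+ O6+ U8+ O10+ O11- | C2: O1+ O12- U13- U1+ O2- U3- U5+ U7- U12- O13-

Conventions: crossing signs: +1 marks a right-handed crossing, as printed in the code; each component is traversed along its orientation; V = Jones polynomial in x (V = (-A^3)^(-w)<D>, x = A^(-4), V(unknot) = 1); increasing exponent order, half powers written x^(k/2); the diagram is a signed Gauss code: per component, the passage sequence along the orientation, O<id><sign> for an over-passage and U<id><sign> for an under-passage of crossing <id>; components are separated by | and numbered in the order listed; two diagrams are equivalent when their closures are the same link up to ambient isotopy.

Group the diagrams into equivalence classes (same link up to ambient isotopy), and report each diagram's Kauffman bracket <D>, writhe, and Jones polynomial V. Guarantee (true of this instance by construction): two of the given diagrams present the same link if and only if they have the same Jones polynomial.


classes: {D1} | {D2} | {D3}
V(D1) = -x^(-1/2) - x^(1/2)  [11 crossings, <D> = A + A^5, w = +1]
D2 (bracket A^-7 + A^-3 + A - A^9; 11 crossings at w = -3): V = x^(-9/2) - x^(-5/2) - x^(-3/2) - x^(-1/2)
V(D3) = -x^(-3/2) - 2x^(1/2) + x^(3/2) - x^(5/2) + x^(7/2)  [13 crossings, <D> = -A^-17 + A^-13 - A^-9 + 2A^-5 + A^3, w = -1]
note: comparing 3 Jones polynomials yields 3 groups


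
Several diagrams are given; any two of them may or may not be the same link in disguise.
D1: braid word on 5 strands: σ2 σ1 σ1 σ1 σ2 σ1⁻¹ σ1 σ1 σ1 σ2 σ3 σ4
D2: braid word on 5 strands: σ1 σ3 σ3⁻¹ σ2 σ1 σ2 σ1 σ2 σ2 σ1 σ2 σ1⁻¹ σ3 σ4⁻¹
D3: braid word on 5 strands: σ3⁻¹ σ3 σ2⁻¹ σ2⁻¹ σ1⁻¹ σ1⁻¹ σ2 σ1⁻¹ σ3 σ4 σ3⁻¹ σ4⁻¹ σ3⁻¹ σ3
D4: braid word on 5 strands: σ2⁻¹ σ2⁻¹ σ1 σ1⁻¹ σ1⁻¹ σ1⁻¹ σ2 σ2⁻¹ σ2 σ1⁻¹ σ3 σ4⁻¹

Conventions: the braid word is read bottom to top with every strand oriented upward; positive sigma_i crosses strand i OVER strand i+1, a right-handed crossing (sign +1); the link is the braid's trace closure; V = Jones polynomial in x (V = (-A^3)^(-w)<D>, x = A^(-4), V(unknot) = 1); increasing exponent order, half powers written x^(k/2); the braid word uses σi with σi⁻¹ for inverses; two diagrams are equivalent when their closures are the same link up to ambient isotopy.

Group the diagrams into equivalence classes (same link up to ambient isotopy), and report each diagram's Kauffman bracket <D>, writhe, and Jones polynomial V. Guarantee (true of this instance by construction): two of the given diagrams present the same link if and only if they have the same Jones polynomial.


classes: {D1, D2} | {D3, D4}
V(D1) = x^3 + x^5 - x^8  [12 crossings, <D> = -A^-2 + A^10 + A^18, w = +10]
V(D2) = x^3 + x^5 - x^8  [14 crossings, <D> = -A^-8 + A^4 + A^12, w = +8]
V(D3) = -x^-6 + x^-5 - x^-4 + 2x^-3 - x^-2 + x^-1  [14 crossings, <D> = A^-8 - A^-4 + 2 - A^4 + A^8 - A^12, w = -4]
V(D4) = -x^-6 + x^-5 - x^-4 + 2x^-3 - x^-2 + x^-1  [12 crossings, <D> = A^-8 - A^-4 + 2 - A^4 + A^8 - A^12, w = -4]
note: 2 classes among 4 diagrams; unequal V(x) rules out equality


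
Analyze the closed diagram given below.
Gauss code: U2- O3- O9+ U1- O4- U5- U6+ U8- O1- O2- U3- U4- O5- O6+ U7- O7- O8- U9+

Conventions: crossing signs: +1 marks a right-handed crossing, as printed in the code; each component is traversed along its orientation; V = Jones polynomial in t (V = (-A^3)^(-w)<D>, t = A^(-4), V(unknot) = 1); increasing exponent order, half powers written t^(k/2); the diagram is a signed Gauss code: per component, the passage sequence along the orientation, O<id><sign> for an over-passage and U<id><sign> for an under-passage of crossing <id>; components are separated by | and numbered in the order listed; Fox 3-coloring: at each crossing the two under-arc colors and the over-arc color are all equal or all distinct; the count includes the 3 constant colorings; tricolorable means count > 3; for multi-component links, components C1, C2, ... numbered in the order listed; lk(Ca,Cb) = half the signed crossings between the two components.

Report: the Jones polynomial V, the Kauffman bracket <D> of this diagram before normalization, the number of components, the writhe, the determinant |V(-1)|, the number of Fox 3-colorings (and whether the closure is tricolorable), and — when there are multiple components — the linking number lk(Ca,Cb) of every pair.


V(t) = -t^-6 + t^-5 - t^-4 + 2t^-3 - t^-2 + t^-1
bracket: -A^-11 + A^-7 - 2A^-3 + A - A^5 + A^9, w = -5
1 component, writhe -5, over 9 crossings
det 7, colorings 3 of 3^9 — not tricolorable
observation: w = -5 shifts under R1 moves; the (-A^3)^(5) factor cancels that in V


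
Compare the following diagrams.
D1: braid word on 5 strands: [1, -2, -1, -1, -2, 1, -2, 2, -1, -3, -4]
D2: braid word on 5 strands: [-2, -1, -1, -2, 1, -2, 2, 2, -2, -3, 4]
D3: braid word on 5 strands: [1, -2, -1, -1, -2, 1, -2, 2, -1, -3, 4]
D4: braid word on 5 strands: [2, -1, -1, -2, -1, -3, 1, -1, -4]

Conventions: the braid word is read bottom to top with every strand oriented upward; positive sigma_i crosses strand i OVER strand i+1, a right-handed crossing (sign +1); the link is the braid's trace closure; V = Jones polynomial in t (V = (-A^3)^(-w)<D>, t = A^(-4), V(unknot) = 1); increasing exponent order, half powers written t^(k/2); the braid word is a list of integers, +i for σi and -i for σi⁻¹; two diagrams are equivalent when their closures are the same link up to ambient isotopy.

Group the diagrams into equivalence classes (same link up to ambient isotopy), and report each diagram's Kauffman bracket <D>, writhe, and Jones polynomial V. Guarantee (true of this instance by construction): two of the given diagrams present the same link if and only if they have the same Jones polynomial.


classes: {D1, D2, D3} | {D4}
V(D1) = -t^(-9/2) - t^(-5/2) + t^(-3/2) - t^(-1/2)  [11 crossings, <D> = A^-13 - A^-9 + A^-5 + A^3, w = -5]
V(D2) = -t^(-9/2) - t^(-5/2) + t^(-3/2) - t^(-1/2)  [11 crossings, <D> = A^-7 - A^-3 + A + A^9, w = -3]
V(D3) = -t^(-9/2) - t^(-5/2) + t^(-3/2) - t^(-1/2)  [11 crossings, <D> = A^-7 - A^-3 + A + A^9, w = -3]
V(D4) = -t^(-5/2) - t^(-1/2)  [9 crossings, <D> = A^-13 + A^-5, w = -5]
note: comparing 4 Jones polynomials yields 2 groups


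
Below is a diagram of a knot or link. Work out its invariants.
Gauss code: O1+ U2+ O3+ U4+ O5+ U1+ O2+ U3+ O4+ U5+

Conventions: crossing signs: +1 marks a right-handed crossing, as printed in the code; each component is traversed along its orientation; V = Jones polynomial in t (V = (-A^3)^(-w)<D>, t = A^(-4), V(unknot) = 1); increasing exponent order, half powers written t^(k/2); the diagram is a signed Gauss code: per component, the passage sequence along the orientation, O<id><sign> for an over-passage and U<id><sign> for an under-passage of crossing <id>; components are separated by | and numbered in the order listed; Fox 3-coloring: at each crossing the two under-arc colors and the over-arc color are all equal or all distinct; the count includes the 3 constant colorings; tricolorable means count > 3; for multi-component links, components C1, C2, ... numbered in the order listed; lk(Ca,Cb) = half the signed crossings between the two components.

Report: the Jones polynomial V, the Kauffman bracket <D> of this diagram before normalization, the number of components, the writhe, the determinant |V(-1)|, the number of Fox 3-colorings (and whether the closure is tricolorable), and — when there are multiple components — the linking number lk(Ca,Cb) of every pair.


V(t) = t^2 + t^4 - t^5 + t^6 - t^7
bracket: A^-13 - A^-9 + A^-5 - A^-1 - A^7, w = +5
1 component, writhe +5, over 5 crossings
det 5, colorings 3 of 3^5 — not tricolorable
observation: w = +5 (over 5 crossings) is diagram-only; (-A^3)^(-5) removes it from V


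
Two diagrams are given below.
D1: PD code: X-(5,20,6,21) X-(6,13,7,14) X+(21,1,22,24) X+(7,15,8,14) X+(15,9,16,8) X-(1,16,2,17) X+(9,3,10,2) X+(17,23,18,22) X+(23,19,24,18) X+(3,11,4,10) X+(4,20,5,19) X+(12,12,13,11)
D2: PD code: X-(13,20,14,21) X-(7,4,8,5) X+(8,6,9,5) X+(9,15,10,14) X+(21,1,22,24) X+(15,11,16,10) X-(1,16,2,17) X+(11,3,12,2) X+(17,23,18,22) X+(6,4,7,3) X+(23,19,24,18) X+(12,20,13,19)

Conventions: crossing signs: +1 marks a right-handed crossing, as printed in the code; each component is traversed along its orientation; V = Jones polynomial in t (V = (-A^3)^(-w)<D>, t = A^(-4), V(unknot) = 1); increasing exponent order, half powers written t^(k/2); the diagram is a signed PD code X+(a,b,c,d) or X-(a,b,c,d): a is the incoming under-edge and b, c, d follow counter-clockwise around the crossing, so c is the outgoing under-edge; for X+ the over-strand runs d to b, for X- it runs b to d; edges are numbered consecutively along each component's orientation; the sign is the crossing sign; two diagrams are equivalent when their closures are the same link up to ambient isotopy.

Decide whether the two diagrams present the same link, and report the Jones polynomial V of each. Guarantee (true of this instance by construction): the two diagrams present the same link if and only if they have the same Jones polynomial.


same link: yes
V(D1) = t^2 + 2t^4 - 2t^5 + t^6 - 2t^7 + t^8  [12 crossings, <D> = A^-14 - 2A^-10 + A^-6 - 2A^-2 + 2A^2 + A^10, w = +6]
V(D2) = t^2 + 2t^4 - 2t^5 + t^6 - 2t^7 + t^8  (w +6, c 12, <D> = A^-14 - 2A^-10 + A^-6 - 2A^-2 + 2A^2 + A^10)
note: Reidemeister moves carry D1 (12 crossings) to D2 (12)


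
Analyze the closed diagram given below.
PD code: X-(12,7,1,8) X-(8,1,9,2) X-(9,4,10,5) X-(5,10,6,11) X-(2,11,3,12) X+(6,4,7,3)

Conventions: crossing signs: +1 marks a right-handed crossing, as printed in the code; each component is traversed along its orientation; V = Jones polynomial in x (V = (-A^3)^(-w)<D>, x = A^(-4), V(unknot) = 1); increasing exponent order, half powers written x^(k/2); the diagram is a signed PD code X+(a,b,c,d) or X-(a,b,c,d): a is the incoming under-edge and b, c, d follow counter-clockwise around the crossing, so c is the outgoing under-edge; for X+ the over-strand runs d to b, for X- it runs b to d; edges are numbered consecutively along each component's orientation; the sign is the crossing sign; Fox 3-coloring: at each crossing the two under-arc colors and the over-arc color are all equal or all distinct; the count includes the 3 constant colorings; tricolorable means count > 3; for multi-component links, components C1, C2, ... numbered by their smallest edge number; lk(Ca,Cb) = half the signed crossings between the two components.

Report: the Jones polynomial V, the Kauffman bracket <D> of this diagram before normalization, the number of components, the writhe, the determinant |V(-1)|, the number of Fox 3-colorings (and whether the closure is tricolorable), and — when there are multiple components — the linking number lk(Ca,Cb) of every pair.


V = -x^-6 + x^-5 - x^-4 + 2x^-3 - x^-2 + x^-1
<D> = A^-8 - A^-4 + 2 - A^4 + A^8 - A^12 (w = -4)
1 component over 6 crossings, w = -4
3 Fox colorings among 3^6, |V(-1)| = 7: not tricolorable
why: V spans 5 powers of x: at least 5 crossings in any diagram


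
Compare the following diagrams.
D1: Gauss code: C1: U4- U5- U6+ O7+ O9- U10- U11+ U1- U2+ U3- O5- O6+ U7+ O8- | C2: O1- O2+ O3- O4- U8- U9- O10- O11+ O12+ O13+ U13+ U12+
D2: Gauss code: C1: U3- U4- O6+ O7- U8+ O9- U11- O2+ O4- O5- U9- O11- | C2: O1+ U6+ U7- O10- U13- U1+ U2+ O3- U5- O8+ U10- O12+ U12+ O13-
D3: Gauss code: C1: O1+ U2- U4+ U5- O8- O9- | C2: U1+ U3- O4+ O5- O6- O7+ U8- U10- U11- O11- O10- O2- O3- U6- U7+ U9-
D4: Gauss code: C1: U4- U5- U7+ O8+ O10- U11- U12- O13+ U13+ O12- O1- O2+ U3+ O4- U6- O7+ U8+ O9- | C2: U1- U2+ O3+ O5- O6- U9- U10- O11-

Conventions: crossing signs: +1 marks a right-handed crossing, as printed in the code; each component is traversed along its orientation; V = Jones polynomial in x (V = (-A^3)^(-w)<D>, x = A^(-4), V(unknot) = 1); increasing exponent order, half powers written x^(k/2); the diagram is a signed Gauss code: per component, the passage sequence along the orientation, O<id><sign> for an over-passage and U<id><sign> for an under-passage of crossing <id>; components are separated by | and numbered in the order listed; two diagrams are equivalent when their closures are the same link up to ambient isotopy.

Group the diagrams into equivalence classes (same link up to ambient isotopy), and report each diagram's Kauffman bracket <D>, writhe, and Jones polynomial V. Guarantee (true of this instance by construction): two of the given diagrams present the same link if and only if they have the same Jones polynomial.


equivalence classes: {D1, D4} | {D2} | {D3}
D1 (bracket A^-1 - A^3 + A^7 + A^15; 13 crossings at w = -1): V = -x^(-9/2) - x^(-5/2) + x^(-3/2) - x^(-1/2)
V(D2) = x^(-9/2) - x^(-5/2) - x^(-3/2) - x^(-1/2)  (w -3, c 13, <D> = A^-7 + A^-3 + A - A^9)
D3 (bracket A^-13 + A^-5; 11 crossings at w = -5): V = -x^(-5/2) - x^(-1/2)
V(D4) = -x^(-9/2) - x^(-5/2) + x^(-3/2) - x^(-1/2)  (w -3, c 13, <D> = A^-7 - A^-3 + A + A^9)
key observation: 3 classes among 4 diagrams; unequal V(x) rules out equality


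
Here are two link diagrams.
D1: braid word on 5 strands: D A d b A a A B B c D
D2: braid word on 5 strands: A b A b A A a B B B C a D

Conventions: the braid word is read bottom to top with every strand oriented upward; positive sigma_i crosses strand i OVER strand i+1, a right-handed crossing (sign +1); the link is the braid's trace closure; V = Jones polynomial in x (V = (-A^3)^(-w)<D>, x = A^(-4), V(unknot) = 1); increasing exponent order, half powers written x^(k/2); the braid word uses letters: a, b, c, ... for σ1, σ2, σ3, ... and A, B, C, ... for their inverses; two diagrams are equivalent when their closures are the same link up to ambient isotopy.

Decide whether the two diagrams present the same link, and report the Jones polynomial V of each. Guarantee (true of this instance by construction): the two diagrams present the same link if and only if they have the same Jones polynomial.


same link: yes
V(D1) = -x^(-9/2) - x^(-5/2) + x^(-3/2) - x^(-1/2)  [11 crossings, <D> = A^-7 - A^-3 + A + A^9, w = -3]
D2 (bracket A^-13 - A^-9 + A^-5 + A^3; 13 crossings at w = -5): V = -x^(-9/2) - x^(-5/2) + x^(-3/2) - x^(-1/2)
note: Markov moves rewrite D1 (11 crossings) into D2 (13)
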